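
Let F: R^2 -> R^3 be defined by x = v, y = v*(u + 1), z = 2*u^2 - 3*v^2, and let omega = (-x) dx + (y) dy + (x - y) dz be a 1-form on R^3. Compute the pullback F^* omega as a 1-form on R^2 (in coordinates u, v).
F^* omega = (v*(-4*u^2 + u*v + v)) du + (u*v*(u + 6*v + 2)) dv

Using F^*(f dg) = (f ∘ F) d(g ∘ F), substitute each coordinate x_i by F_i(u, v) in f_i, and replace dx_i by d F_i = (∂F_i/∂u) du + (∂F_i/∂v) dv.
  For the x component: f_1(F) = -v; d F_1 = (0) du + (1) dv
  For the y component: f_2(F) = v*(u + 1); d F_2 = (v) du + (u + 1) dv
  For the z component: f_3(F) = -u*v; d F_3 = (4*u) du + (-6*v) dv
Combining and collecting du, dv coefficients:
  coeff of du: v*(-4*u^2 + u*v + v)
  coeff of dv: u*v*(u + 6*v + 2)
F^* omega = (v*(-4*u^2 + u*v + v)) du + (u*v*(u + 6*v + 2)) dv.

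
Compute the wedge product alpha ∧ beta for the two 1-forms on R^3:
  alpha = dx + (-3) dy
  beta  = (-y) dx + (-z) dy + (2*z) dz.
alpha ∧ beta = (-3*y - z) dx ∧ dy + (2*z) dx ∧ dz + (-6*z) dy ∧ dz

Distribute the wedge, using dx_i ∧ dx_j = -dx_j ∧ dx_i and dx_i ∧ dx_i = 0. For each pair (i, j) with i < j, the coefficient of dx_i ∧ dx_j in alpha ∧ beta is (alpha_i * beta_j - alpha_j * beta_i). Collecting: alpha ∧ beta = (-3*y - z) dx ∧ dy + (2*z) dx ∧ dz + (-6*z) dy ∧ dz.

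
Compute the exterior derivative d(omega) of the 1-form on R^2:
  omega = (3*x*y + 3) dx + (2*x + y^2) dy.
d(omega) = (2 - 3*x) dx ∧ dy

For a 1-form omega = sum_i f_i dx_i, the exterior derivative is
  d(omega) = sum_{i < j} (∂f_j/∂x_i - ∂f_i/∂x_j) dx_i ∧ dx_j.
  coefficient of dx ∧ dy: ∂f_2/∂x - ∂f_1/∂y = ∂(2*x + y^2)/∂x - ∂(3*x*y + 3)/∂y = 2 - 3*x
Assembling: d(omega) = (2 - 3*x) dx ∧ dy.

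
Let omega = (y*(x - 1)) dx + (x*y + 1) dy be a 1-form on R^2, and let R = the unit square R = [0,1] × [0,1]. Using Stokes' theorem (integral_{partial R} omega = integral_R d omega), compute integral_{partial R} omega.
integral_(partial R) omega = 1

Stokes: integral_partial_R omega = integral_R d omega with d omega = (∂Q/∂x - ∂P/∂y) dx ∧ dy.
  ∂Q/∂x = y
  ∂P/∂y = x - 1
  integrand = ∂Q/∂x - ∂P/∂y = -x + y + 1.
Integrating over R: integral_0^1 integral_0^1 (-x + y + 1) dx dy = 1.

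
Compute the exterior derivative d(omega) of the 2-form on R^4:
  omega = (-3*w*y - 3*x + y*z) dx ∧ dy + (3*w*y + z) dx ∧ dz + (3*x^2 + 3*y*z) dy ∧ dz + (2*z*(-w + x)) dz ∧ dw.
d(omega) = (-3*w + 6*x + y) dx ∧ dy ∧ dz + (-3*y) dx ∧ dy ∧ dw + (3*y + 2*z) dx ∧ dz ∧ dw

For a 2-form omega = sum_{i<j} g_{ij} dx_i ∧ dx_j, the exterior derivative is
  d(omega) = sum_{i<j} d(g_{ij}) ∧ dx_i ∧ dx_j = sum_{i<j, k} (∂g_{ij}/∂x_k) dx_k ∧ dx_i ∧ dx_j.
Expand each term, using dx_k ∧ dx_i ∧ dx_j = sgn(permutation) dx_{(a)} ∧ dx_{(b)} ∧ dx_{(c)} with (a < b < c) sorted:
  d(-3*w*y - 3*x + y*z) includes (∂/∂z)(-3*w*y - 3*x + y*z) dz = (y) dz, which multiplied by dx ∧ dy gives (y) dx ∧ dy ∧ dz
  d(-3*w*y - 3*x + y*z) includes (∂/∂w)(-3*w*y - 3*x + y*z) dw = (-3*y) dw, which multiplied by dx ∧ dy gives (-3*y) dx ∧ dy ∧ dw
  d(3*w*y + z) includes (∂/∂y)(3*w*y + z) dy = (3*w) dy, which multiplied by dx ∧ dz gives (-3*w) dx ∧ dy ∧ dz
  d(3*w*y + z) includes (∂/∂w)(3*w*y + z) dw = (3*y) dw, which multiplied by dx ∧ dz gives (3*y) dx ∧ dz ∧ dw
  d(3*x^2 + 3*y*z) includes (∂/∂x)(3*x^2 + 3*y*z) dx = (6*x) dx, which multiplied by dy ∧ dz gives (6*x) dx ∧ dy ∧ dz
  d(2*z*(-w + x)) includes (∂/∂x)(2*z*(-w + x)) dx = (2*z) dx, which multiplied by dz ∧ dw gives (2*z) dx ∧ dz ∧ dw
Collecting like 3-forms: d(omega) = (-3*w + 6*x + y) dx ∧ dy ∧ dz + (-3*y) dx ∧ dy ∧ dw + (3*y + 2*z) dx ∧ dz ∧ dw.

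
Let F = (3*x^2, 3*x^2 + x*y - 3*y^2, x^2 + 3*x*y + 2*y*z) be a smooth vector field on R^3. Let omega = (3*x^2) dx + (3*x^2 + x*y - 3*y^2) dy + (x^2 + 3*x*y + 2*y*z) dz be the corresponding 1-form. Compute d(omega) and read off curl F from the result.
d(omega) = (3*x + 2*z) dy ∧ dz + (-2*x - 3*y) dz ∧ dx + (6*x + y) dx ∧ dy; curl F = (3*x + 2*z, -2*x - 3*y, 6*x + y)

d omega = sum_{i<j} (∂f_j/∂x_i - ∂f_i/∂x_j) dx_i ∧ dx_j. Under the identification (dy ∧ dz, dz ∧ dx, dx ∧ dy) ↔ (e_x, e_y, e_z), the coefficients are exactly the components of curl F. Compute:
  ∂R/∂y - ∂Q/∂z = (3*x + 2*z) - (0) = 3*x + 2*z
  ∂P/∂z - ∂R/∂x = (0) - (2*x + 3*y) = -2*x - 3*y
  ∂Q/∂x - ∂P/∂y = (6*x + y) - (0) = 6*x + y.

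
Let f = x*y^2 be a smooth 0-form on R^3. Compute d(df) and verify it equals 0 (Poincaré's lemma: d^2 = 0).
d(df) = 0

Step 1: df = sum_i (∂f/∂x_i) dx_i = (y^2) dx + (2*x*y) dy + (0) dz.
Step 2: Apply d again. Using the 1-form formula, the coefficient of dx ∧ dy in d(df) is ∂^2 f/∂x ∂y - ∂^2 f/∂y ∂x = (2*y) - (2*y) = 0 (equality of mixed partials for smooth f).
Similarly for dx ∧ dz and dy ∧ dz — all coefficients vanish. So d(df) = 0.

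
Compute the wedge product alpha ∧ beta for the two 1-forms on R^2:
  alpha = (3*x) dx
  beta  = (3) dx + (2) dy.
alpha ∧ beta = (6*x) dx ∧ dy

Distribute the wedge, using dx_i ∧ dx_j = -dx_j ∧ dx_i and dx_i ∧ dx_i = 0. For each pair (i, j) with i < j, the coefficient of dx_i ∧ dx_j in alpha ∧ beta is (alpha_i * beta_j - alpha_j * beta_i). Collecting: alpha ∧ beta = (6*x) dx ∧ dy.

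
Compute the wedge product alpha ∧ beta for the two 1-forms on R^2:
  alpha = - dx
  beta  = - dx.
alpha ∧ beta = 0

Distribute the wedge, using dx_i ∧ dx_j = -dx_j ∧ dx_i and dx_i ∧ dx_i = 0. For each pair (i, j) with i < j, the coefficient of dx_i ∧ dx_j in alpha ∧ beta is (alpha_i * beta_j - alpha_j * beta_i). Collecting: alpha ∧ beta = 0.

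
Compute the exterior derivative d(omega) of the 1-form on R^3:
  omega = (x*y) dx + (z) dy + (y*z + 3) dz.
d(omega) = (-x) dx ∧ dy + (z - 1) dy ∧ dz

For a 1-form omega = sum_i f_i dx_i, the exterior derivative is
  d(omega) = sum_{i < j} (∂f_j/∂x_i - ∂f_i/∂x_j) dx_i ∧ dx_j.
  coefficient of dx ∧ dy: ∂f_2/∂x - ∂f_1/∂y = ∂(z)/∂x - ∂(x*y)/∂y = -x
  coefficient of dy ∧ dz: ∂f_3/∂y - ∂f_2/∂z = ∂(y*z + 3)/∂y - ∂(z)/∂z = z - 1
Assembling: d(omega) = (-x) dx ∧ dy + (z - 1) dy ∧ dz.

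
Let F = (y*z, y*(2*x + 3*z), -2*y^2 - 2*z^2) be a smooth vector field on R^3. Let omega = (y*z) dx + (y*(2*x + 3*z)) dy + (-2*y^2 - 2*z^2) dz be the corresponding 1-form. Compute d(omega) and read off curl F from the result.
d(omega) = (-7*y) dy ∧ dz + (y) dz ∧ dx + (2*y - z) dx ∧ dy; curl F = (-7*y, y, 2*y - z)

d omega = sum_{i<j} (∂f_j/∂x_i - ∂f_i/∂x_j) dx_i ∧ dx_j. Under the identification (dy ∧ dz, dz ∧ dx, dx ∧ dy) ↔ (e_x, e_y, e_z), the coefficients are exactly the components of curl F. Compute:
  ∂R/∂y - ∂Q/∂z = (-4*y) - (3*y) = -7*y
  ∂P/∂z - ∂R/∂x = (y) - (0) = y
  ∂Q/∂x - ∂P/∂y = (2*y) - (z) = 2*y - z.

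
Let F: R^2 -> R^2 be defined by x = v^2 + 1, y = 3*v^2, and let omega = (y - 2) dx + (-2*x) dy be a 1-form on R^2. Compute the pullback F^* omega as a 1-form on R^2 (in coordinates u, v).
F^* omega = (-6*v^3 - 16*v) dv

Using F^*(f dg) = (f ∘ F) d(g ∘ F), substitute each coordinate x_i by F_i(u, v) in f_i, and replace dx_i by d F_i = (∂F_i/∂u) du + (∂F_i/∂v) dv.
  For the x component: f_1(F) = 3*v^2 - 2; d F_1 = (0) du + (2*v) dv
  For the y component: f_2(F) = -2*v^2 - 2; d F_2 = (0) du + (6*v) dv
Combining and collecting du, dv coefficients:
  coeff of du: 0
  coeff of dv: -6*v^3 - 16*v
F^* omega = (-6*v^3 - 16*v) dv.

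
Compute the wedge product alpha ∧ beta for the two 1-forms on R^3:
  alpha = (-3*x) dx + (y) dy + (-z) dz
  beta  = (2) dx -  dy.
alpha ∧ beta = (3*x - 2*y) dx ∧ dy + (2*z) dx ∧ dz + (-z) dy ∧ dz

Distribute the wedge, using dx_i ∧ dx_j = -dx_j ∧ dx_i and dx_i ∧ dx_i = 0. For each pair (i, j) with i < j, the coefficient of dx_i ∧ dx_j in alpha ∧ beta is (alpha_i * beta_j - alpha_j * beta_i). Collecting: alpha ∧ beta = (3*x - 2*y) dx ∧ dy + (2*z) dx ∧ dz + (-z) dy ∧ dz.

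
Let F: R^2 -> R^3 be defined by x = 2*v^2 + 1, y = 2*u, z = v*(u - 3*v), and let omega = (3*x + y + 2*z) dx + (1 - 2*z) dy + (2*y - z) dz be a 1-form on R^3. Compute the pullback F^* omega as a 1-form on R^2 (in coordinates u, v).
F^* omega = (-u*v^2 + 3*v^3 + 12*v^2 + 2) du + (-u^2*v + 4*u^2 + 17*u*v^2 - 16*u*v - 18*v^3 + 12*v) dv

Using F^*(f dg) = (f ∘ F) d(g ∘ F), substitute each coordinate x_i by F_i(u, v) in f_i, and replace dx_i by d F_i = (∂F_i/∂u) du + (∂F_i/∂v) dv.
  For the x component: f_1(F) = 2*u*v + 2*u + 3; d F_1 = (0) du + (4*v) dv
  For the y component: f_2(F) = -2*u*v + 6*v^2 + 1; d F_2 = (2) du + (0) dv
  For the z component: f_3(F) = -u*v + 4*u + 3*v^2; d F_3 = (v) du + (u - 6*v) dv
Combining and collecting du, dv coefficients:
  coeff of du: -u*v^2 + 3*v^3 + 12*v^2 + 2
  coeff of dv: -u^2*v + 4*u^2 + 17*u*v^2 - 16*u*v - 18*v^3 + 12*v
F^* omega = (-u*v^2 + 3*v^3 + 12*v^2 + 2) du + (-u^2*v + 4*u^2 + 17*u*v^2 - 16*u*v - 18*v^3 + 12*v) dv.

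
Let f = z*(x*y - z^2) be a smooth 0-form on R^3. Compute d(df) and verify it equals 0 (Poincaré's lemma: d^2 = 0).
d(df) = 0

Step 1: df = sum_i (∂f/∂x_i) dx_i = (y*z) dx + (x*z) dy + (x*y - 3*z^2) dz.
Step 2: Apply d again. Using the 1-form formula, the coefficient of dx ∧ dy in d(df) is ∂^2 f/∂x ∂y - ∂^2 f/∂y ∂x = (z) - (z) = 0 (equality of mixed partials for smooth f).
Similarly for dx ∧ dz and dy ∧ dz — all coefficients vanish. So d(df) = 0.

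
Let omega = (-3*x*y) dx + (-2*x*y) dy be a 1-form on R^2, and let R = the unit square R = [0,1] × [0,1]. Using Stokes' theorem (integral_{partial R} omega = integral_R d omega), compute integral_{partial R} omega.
integral_(partial R) omega = 1/2

Stokes: integral_partial_R omega = integral_R d omega with d omega = (∂Q/∂x - ∂P/∂y) dx ∧ dy.
  ∂Q/∂x = -2*y
  ∂P/∂y = -3*x
  integrand = ∂Q/∂x - ∂P/∂y = 3*x - 2*y.
Integrating over R: integral_0^1 integral_0^1 (3*x - 2*y) dx dy = 1/2.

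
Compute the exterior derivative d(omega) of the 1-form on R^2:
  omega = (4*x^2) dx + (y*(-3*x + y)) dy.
d(omega) = (-3*y) dx ∧ dy

For a 1-form omega = sum_i f_i dx_i, the exterior derivative is
  d(omega) = sum_{i < j} (∂f_j/∂x_i - ∂f_i/∂x_j) dx_i ∧ dx_j.
  coefficient of dx ∧ dy: ∂f_2/∂x - ∂f_1/∂y = ∂(y*(-3*x + y))/∂x - ∂(4*x^2)/∂y = -3*y
Assembling: d(omega) = (-3*y) dx ∧ dy.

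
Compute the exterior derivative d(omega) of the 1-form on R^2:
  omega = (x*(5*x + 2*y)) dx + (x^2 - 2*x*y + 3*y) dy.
d(omega) = (-2*y) dx ∧ dy

For a 1-form omega = sum_i f_i dx_i, the exterior derivative is
  d(omega) = sum_{i < j} (∂f_j/∂x_i - ∂f_i/∂x_j) dx_i ∧ dx_j.
  coefficient of dx ∧ dy: ∂f_2/∂x - ∂f_1/∂y = ∂(x^2 - 2*x*y + 3*y)/∂x - ∂(x*(5*x + 2*y))/∂y = -2*y
Assembling: d(omega) = (-2*y) dx ∧ dy.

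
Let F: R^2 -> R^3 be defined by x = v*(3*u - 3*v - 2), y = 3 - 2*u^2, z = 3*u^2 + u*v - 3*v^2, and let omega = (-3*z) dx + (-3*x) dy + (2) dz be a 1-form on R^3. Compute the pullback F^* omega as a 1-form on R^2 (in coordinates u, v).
F^* omega = (9*u^2*v - 45*u*v^2 - 24*u*v + 12*u + 27*v^3 + 2*v) du + (-27*u^3 + 45*u^2*v + 18*u^2 + 45*u*v^2 + 6*u*v + 2*u - 54*v^3 - 18*v^2 - 12*v) dv

Using F^*(f dg) = (f ∘ F) d(g ∘ F), substitute each coordinate x_i by F_i(u, v) in f_i, and replace dx_i by d F_i = (∂F_i/∂u) du + (∂F_i/∂v) dv.
  For the x component: f_1(F) = -9*u^2 - 3*u*v + 9*v^2; d F_1 = (3*v) du + (3*u - 6*v - 2) dv
  For the y component: f_2(F) = 3*v*(-3*u + 3*v + 2); d F_2 = (-4*u) du + (0) dv
  For the z component: f_3(F) = 2; d F_3 = (6*u + v) du + (u - 6*v) dv
Combining and collecting du, dv coefficients:
  coeff of du: 9*u^2*v - 45*u*v^2 - 24*u*v + 12*u + 27*v^3 + 2*v
  coeff of dv: -27*u^3 + 45*u^2*v + 18*u^2 + 45*u*v^2 + 6*u*v + 2*u - 54*v^3 - 18*v^2 - 12*v
F^* omega = (9*u^2*v - 45*u*v^2 - 24*u*v + 12*u + 27*v^3 + 2*v) du + (-27*u^3 + 45*u^2*v + 18*u^2 + 45*u*v^2 + 6*u*v + 2*u - 54*v^3 - 18*v^2 - 12*v) dv.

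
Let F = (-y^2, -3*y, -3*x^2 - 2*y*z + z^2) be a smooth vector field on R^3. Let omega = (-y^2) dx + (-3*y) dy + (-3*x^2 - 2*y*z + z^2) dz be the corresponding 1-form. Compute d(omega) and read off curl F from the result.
d(omega) = (-2*z) dy ∧ dz + (6*x) dz ∧ dx + (2*y) dx ∧ dy; curl F = (-2*z, 6*x, 2*y)

d omega = sum_{i<j} (∂f_j/∂x_i - ∂f_i/∂x_j) dx_i ∧ dx_j. Under the identification (dy ∧ dz, dz ∧ dx, dx ∧ dy) ↔ (e_x, e_y, e_z), the coefficients are exactly the components of curl F. Compute:
  ∂R/∂y - ∂Q/∂z = (-2*z) - (0) = -2*z
  ∂P/∂z - ∂R/∂x = (0) - (-6*x) = 6*x
  ∂Q/∂x - ∂P/∂y = (0) - (-2*y) = 2*y.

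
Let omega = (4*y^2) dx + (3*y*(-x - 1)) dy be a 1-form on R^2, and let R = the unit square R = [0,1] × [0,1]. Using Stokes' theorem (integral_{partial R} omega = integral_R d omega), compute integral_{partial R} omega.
integral_(partial R) omega = -11/2

Stokes: integral_partial_R omega = integral_R d omega with d omega = (∂Q/∂x - ∂P/∂y) dx ∧ dy.
  ∂Q/∂x = -3*y
  ∂P/∂y = 8*y
  integrand = ∂Q/∂x - ∂P/∂y = -11*y.
Integrating over R: integral_0^1 integral_0^1 (-11*y) dx dy = -11/2.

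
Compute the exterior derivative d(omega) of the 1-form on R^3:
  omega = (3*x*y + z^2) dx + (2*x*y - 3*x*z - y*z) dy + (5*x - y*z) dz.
d(omega) = (-3*x + 2*y - 3*z) dx ∧ dy + (5 - 2*z) dx ∧ dz + (3*x + y - z) dy ∧ dz

For a 1-form omega = sum_i f_i dx_i, the exterior derivative is
  d(omega) = sum_{i < j} (∂f_j/∂x_i - ∂f_i/∂x_j) dx_i ∧ dx_j.
  coefficient of dx ∧ dy: ∂f_2/∂x - ∂f_1/∂y = ∂(2*x*y - 3*x*z - y*z)/∂x - ∂(3*x*y + z^2)/∂y = -3*x + 2*y - 3*z
  coefficient of dx ∧ dz: ∂f_3/∂x - ∂f_1/∂z = ∂(5*x - y*z)/∂x - ∂(3*x*y + z^2)/∂z = 5 - 2*z
  coefficient of dy ∧ dz: ∂f_3/∂y - ∂f_2/∂z = ∂(5*x - y*z)/∂y - ∂(2*x*y - 3*x*z - y*z)/∂z = 3*x + y - z
Assembling: d(omega) = (-3*x + 2*y - 3*z) dx ∧ dy + (5 - 2*z) dx ∧ dz + (3*x + y - z) dy ∧ dz.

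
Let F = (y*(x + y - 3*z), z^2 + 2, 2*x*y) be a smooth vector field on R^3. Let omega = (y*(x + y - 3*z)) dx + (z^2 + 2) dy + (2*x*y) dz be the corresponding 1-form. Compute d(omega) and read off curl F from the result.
d(omega) = (2*x - 2*z) dy ∧ dz + (-5*y) dz ∧ dx + (-x - 2*y + 3*z) dx ∧ dy; curl F = (2*x - 2*z, -5*y, -x - 2*y + 3*z)

d omega = sum_{i<j} (∂f_j/∂x_i - ∂f_i/∂x_j) dx_i ∧ dx_j. Under the identification (dy ∧ dz, dz ∧ dx, dx ∧ dy) ↔ (e_x, e_y, e_z), the coefficients are exactly the components of curl F. Compute:
  ∂R/∂y - ∂Q/∂z = (2*x) - (2*z) = 2*x - 2*z
  ∂P/∂z - ∂R/∂x = (-3*y) - (2*y) = -5*y
  ∂Q/∂x - ∂P/∂y = (0) - (x + 2*y - 3*z) = -x - 2*y + 3*z.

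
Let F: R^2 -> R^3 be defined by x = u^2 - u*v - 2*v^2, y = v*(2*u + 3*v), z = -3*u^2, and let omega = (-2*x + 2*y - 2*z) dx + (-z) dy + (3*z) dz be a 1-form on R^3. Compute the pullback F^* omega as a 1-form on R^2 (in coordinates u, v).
F^* omega = (62*u^3 + 14*u^2*v + 14*u*v^2 - 10*v^3) du + (2*u^3 - 4*u^2*v - 34*u*v^2 - 40*v^3) dv

Using F^*(f dg) = (f ∘ F) d(g ∘ F), substitute each coordinate x_i by F_i(u, v) in f_i, and replace dx_i by d F_i = (∂F_i/∂u) du + (∂F_i/∂v) dv.
  For the x component: f_1(F) = 4*u^2 + 6*u*v + 10*v^2; d F_1 = (2*u - v) du + (-u - 4*v) dv
  For the y component: f_2(F) = 3*u^2; d F_2 = (2*v) du + (2*u + 6*v) dv
  For the z component: f_3(F) = -9*u^2; d F_3 = (-6*u) du + (0) dv
Combining and collecting du, dv coefficients:
  coeff of du: 62*u^3 + 14*u^2*v + 14*u*v^2 - 10*v^3
  coeff of dv: 2*u^3 - 4*u^2*v - 34*u*v^2 - 40*v^3
F^* omega = (62*u^3 + 14*u^2*v + 14*u*v^2 - 10*v^3) du + (2*u^3 - 4*u^2*v - 34*u*v^2 - 40*v^3) dv.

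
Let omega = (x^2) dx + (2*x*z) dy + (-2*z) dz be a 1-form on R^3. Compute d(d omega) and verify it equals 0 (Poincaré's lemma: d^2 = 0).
d(d omega) = 0

Step 1: d omega = sum_{i<j} (∂f_j/∂x_i - ∂f_i/∂x_j) dx_i ∧ dx_j:
  coeff of dx ∧ dy: 2*z
  coeff of dx ∧ dz: 0
  coeff of dy ∧ dz: -2*x
Step 2: Apply d again to each 2-form coefficient. The only possible 3-form in R^3 is dx ∧ dy ∧ dz, with coefficient
  ∂(coeff of dy∧dz)/∂x - ∂(coeff of dx∧dz)/∂y + ∂(coeff of dx∧dy)/∂z
  = ∂/∂x (-2*x) - ∂/∂y (0) + ∂/∂z (2*z).
Each of these terms simplifies to sums of mixed partials that cancel in pairs. The result is 0 (by equality of mixed partials for smooth functions — Schwarz / Clairaut).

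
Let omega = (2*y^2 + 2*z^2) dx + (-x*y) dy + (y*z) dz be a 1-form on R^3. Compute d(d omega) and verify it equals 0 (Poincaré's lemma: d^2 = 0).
d(d omega) = 0

Step 1: d omega = sum_{i<j} (∂f_j/∂x_i - ∂f_i/∂x_j) dx_i ∧ dx_j:
  coeff of dx ∧ dy: -5*y
  coeff of dx ∧ dz: -4*z
  coeff of dy ∧ dz: z
Step 2: Apply d again to each 2-form coefficient. The only possible 3-form in R^3 is dx ∧ dy ∧ dz, with coefficient
  ∂(coeff of dy∧dz)/∂x - ∂(coeff of dx∧dz)/∂y + ∂(coeff of dx∧dy)/∂z
  = ∂/∂x (z) - ∂/∂y (-4*z) + ∂/∂z (-5*y).
Each of these terms simplifies to sums of mixed partials that cancel in pairs. The result is 0 (by equality of mixed partials for smooth functions — Schwarz / Clairaut).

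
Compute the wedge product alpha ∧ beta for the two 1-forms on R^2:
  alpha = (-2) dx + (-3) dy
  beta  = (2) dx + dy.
alpha ∧ beta = (4) dx ∧ dy

Distribute the wedge, using dx_i ∧ dx_j = -dx_j ∧ dx_i and dx_i ∧ dx_i = 0. For each pair (i, j) with i < j, the coefficient of dx_i ∧ dx_j in alpha ∧ beta is (alpha_i * beta_j - alpha_j * beta_i). Collecting: alpha ∧ beta = (4) dx ∧ dy.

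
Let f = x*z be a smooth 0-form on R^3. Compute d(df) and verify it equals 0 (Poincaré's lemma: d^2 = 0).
d(df) = 0

Step 1: df = sum_i (∂f/∂x_i) dx_i = (z) dx + (0) dy + (x) dz.
Step 2: Apply d again. Using the 1-form formula, the coefficient of dx ∧ dy in d(df) is ∂^2 f/∂x ∂y - ∂^2 f/∂y ∂x = (0) - (0) = 0 (equality of mixed partials for smooth f).
Similarly for dx ∧ dz and dy ∧ dz — all coefficients vanish. So d(df) = 0.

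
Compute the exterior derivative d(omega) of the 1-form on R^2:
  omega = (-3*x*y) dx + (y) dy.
d(omega) = (3*x) dx ∧ dy

For a 1-form omega = sum_i f_i dx_i, the exterior derivative is
  d(omega) = sum_{i < j} (∂f_j/∂x_i - ∂f_i/∂x_j) dx_i ∧ dx_j.
  coefficient of dx ∧ dy: ∂f_2/∂x - ∂f_1/∂y = ∂(y)/∂x - ∂(-3*x*y)/∂y = 3*x
Assembling: d(omega) = (3*x) dx ∧ dy.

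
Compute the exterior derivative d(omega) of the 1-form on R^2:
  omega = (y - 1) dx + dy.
d(omega) = (-1) dx ∧ dy

For a 1-form omega = sum_i f_i dx_i, the exterior derivative is
  d(omega) = sum_{i < j} (∂f_j/∂x_i - ∂f_i/∂x_j) dx_i ∧ dx_j.
  coefficient of dx ∧ dy: ∂f_2/∂x - ∂f_1/∂y = ∂(1)/∂x - ∂(y - 1)/∂y = -1
Assembling: d(omega) = (-1) dx ∧ dy.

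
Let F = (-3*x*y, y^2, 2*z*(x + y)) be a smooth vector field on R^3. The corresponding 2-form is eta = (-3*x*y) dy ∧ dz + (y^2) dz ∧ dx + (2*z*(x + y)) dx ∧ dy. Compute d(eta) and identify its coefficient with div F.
d(eta) = (2*x + y) dx ∧ dy ∧ dz; div F = 2*x + y

For a 2-form in R^3 of the form above, applying d gives a 3-form with coefficient ∂P/∂x + ∂Q/∂y + ∂R/∂z:
  ∂P/∂x = -3*y
  ∂Q/∂y = 2*y
  ∂R/∂z = 2*x + 2*y
Sum = 2*x + y, which is exactly div F.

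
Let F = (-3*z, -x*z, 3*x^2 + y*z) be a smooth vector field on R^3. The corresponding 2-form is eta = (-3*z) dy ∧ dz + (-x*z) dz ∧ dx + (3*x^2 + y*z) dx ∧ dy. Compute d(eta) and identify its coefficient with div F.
d(eta) = (y) dx ∧ dy ∧ dz; div F = y

For a 2-form in R^3 of the form above, applying d gives a 3-form with coefficient ∂P/∂x + ∂Q/∂y + ∂R/∂z:
  ∂P/∂x = 0
  ∂Q/∂y = 0
  ∂R/∂z = y
Sum = y, which is exactly div F.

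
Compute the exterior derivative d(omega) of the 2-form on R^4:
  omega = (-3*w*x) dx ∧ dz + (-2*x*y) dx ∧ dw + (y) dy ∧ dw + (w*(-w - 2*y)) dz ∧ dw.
d(omega) = (-3*x) dx ∧ dz ∧ dw + (2*x) dx ∧ dy ∧ dw + (-2*w) dy ∧ dz ∧ dw

For a 2-form omega = sum_{i<j} g_{ij} dx_i ∧ dx_j, the exterior derivative is
  d(omega) = sum_{i<j} d(g_{ij}) ∧ dx_i ∧ dx_j = sum_{i<j, k} (∂g_{ij}/∂x_k) dx_k ∧ dx_i ∧ dx_j.
Expand each term, using dx_k ∧ dx_i ∧ dx_j = sgn(permutation) dx_{(a)} ∧ dx_{(b)} ∧ dx_{(c)} with (a < b < c) sorted:
  d(-3*w*x) includes (∂/∂w)(-3*w*x) dw = (-3*x) dw, which multiplied by dx ∧ dz gives (-3*x) dx ∧ dz ∧ dw
  d(-2*x*y) includes (∂/∂y)(-2*x*y) dy = (-2*x) dy, which multiplied by dx ∧ dw gives (2*x) dx ∧ dy ∧ dw
  d(w*(-w - 2*y)) includes (∂/∂y)(w*(-w - 2*y)) dy = (-2*w) dy, which multiplied by dz ∧ dw gives (-2*w) dy ∧ dz ∧ dw
Collecting like 3-forms: d(omega) = (-3*x) dx ∧ dz ∧ dw + (2*x) dx ∧ dy ∧ dw + (-2*w) dy ∧ dz ∧ dw.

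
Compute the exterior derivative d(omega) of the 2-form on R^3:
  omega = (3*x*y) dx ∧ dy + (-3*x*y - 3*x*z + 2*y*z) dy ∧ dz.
d(omega) = (-3*y - 3*z) dx ∧ dy ∧ dz

For a 2-form omega = sum_{i<j} g_{ij} dx_i ∧ dx_j, the exterior derivative is
  d(omega) = sum_{i<j} d(g_{ij}) ∧ dx_i ∧ dx_j = sum_{i<j, k} (∂g_{ij}/∂x_k) dx_k ∧ dx_i ∧ dx_j.
Expand each term, using dx_k ∧ dx_i ∧ dx_j = sgn(permutation) dx_{(a)} ∧ dx_{(b)} ∧ dx_{(c)} with (a < b < c) sorted:
  d(-3*x*y - 3*x*z + 2*y*z) includes (∂/∂x)(-3*x*y - 3*x*z + 2*y*z) dx = (-3*y - 3*z) dx, which multiplied by dy ∧ dz gives (-3*y - 3*z) dx ∧ dy ∧ dz
Collecting like 3-forms: d(omega) = (-3*y - 3*z) dx ∧ dy ∧ dz.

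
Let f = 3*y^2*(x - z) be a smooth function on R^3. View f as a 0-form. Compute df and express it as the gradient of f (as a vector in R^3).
df = (3*y^2) dx + (6*y*(x - z)) dy + (-3*y^2) dz; grad f = (3*y^2, 6*y*(x - z), -3*y^2)

For a 0-form f, d f = (∂f/∂x) dx + (∂f/∂y) dy + (∂f/∂z) dz. The components of the vector representation are exactly the entries of grad f in Cartesian coordinates:
  ∂f/∂x = 3*y^2
  ∂f/∂y = 6*y*(x - z)
  ∂f/∂z = -3*y^2.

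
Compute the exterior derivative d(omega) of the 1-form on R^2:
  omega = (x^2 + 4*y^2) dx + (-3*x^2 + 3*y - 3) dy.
d(omega) = (-6*x - 8*y) dx ∧ dy

For a 1-form omega = sum_i f_i dx_i, the exterior derivative is
  d(omega) = sum_{i < j} (∂f_j/∂x_i - ∂f_i/∂x_j) dx_i ∧ dx_j.
  coefficient of dx ∧ dy: ∂f_2/∂x - ∂f_1/∂y = ∂(-3*x^2 + 3*y - 3)/∂x - ∂(x^2 + 4*y^2)/∂y = -6*x - 8*y
Assembling: d(omega) = (-6*x - 8*y) dx ∧ dy.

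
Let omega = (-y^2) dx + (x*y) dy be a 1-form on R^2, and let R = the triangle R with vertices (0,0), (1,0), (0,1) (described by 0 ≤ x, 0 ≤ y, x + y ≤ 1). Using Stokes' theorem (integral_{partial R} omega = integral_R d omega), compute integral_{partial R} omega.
integral_(partial R) omega = 1/2

Stokes: integral_partial_R omega = integral_R d omega with d omega = (∂Q/∂x - ∂P/∂y) dx ∧ dy.
  ∂Q/∂x = y
  ∂P/∂y = -2*y
  integrand = ∂Q/∂x - ∂P/∂y = 3*y.
Integrating over R: integral_0^1 integral_0^{1-x} (3*y) dy dx = 1/2.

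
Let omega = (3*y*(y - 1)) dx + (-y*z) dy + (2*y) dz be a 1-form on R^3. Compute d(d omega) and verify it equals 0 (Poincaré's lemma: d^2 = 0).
d(d omega) = 0

Step 1: d omega = sum_{i<j} (∂f_j/∂x_i - ∂f_i/∂x_j) dx_i ∧ dx_j:
  coeff of dx ∧ dy: 3 - 6*y
  coeff of dx ∧ dz: 0
  coeff of dy ∧ dz: y + 2
Step 2: Apply d again to each 2-form coefficient. The only possible 3-form in R^3 is dx ∧ dy ∧ dz, with coefficient
  ∂(coeff of dy∧dz)/∂x - ∂(coeff of dx∧dz)/∂y + ∂(coeff of dx∧dy)/∂z
  = ∂/∂x (y + 2) - ∂/∂y (0) + ∂/∂z (3 - 6*y).
Each of these terms simplifies to sums of mixed partials that cancel in pairs. The result is 0 (by equality of mixed partials for smooth functions — Schwarz / Clairaut).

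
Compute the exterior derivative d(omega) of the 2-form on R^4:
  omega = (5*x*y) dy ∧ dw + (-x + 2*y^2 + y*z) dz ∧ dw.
d(omega) = (5*y) dx ∧ dy ∧ dw + (-1) dx ∧ dz ∧ dw + (4*y + z) dy ∧ dz ∧ dw

For a 2-form omega = sum_{i<j} g_{ij} dx_i ∧ dx_j, the exterior derivative is
  d(omega) = sum_{i<j} d(g_{ij}) ∧ dx_i ∧ dx_j = sum_{i<j, k} (∂g_{ij}/∂x_k) dx_k ∧ dx_i ∧ dx_j.
Expand each term, using dx_k ∧ dx_i ∧ dx_j = sgn(permutation) dx_{(a)} ∧ dx_{(b)} ∧ dx_{(c)} with (a < b < c) sorted:
  d(5*x*y) includes (∂/∂x)(5*x*y) dx = (5*y) dx, which multiplied by dy ∧ dw gives (5*y) dx ∧ dy ∧ dw
  d(-x + 2*y^2 + y*z) includes (∂/∂x)(-x + 2*y^2 + y*z) dx = (-1) dx, which multiplied by dz ∧ dw gives (-1) dx ∧ dz ∧ dw
  d(-x + 2*y^2 + y*z) includes (∂/∂y)(-x + 2*y^2 + y*z) dy = (4*y + z) dy, which multiplied by dz ∧ dw gives (4*y + z) dy ∧ dz ∧ dw
Collecting like 3-forms: d(omega) = (5*y) dx ∧ dy ∧ dw + (-1) dx ∧ dz ∧ dw + (4*y + z) dy ∧ dz ∧ dw.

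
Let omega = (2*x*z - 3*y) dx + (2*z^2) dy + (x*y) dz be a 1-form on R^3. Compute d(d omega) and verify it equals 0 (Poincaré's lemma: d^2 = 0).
d(d omega) = 0

Step 1: d omega = sum_{i<j} (∂f_j/∂x_i - ∂f_i/∂x_j) dx_i ∧ dx_j:
  coeff of dx ∧ dy: 3
  coeff of dx ∧ dz: -2*x + y
  coeff of dy ∧ dz: x - 4*z
Step 2: Apply d again to each 2-form coefficient. The only possible 3-form in R^3 is dx ∧ dy ∧ dz, with coefficient
  ∂(coeff of dy∧dz)/∂x - ∂(coeff of dx∧dz)/∂y + ∂(coeff of dx∧dy)/∂z
  = ∂/∂x (x - 4*z) - ∂/∂y (-2*x + y) + ∂/∂z (3).
Each of these terms simplifies to sums of mixed partials that cancel in pairs. The result is 0 (by equality of mixed partials for smooth functions — Schwarz / Clairaut).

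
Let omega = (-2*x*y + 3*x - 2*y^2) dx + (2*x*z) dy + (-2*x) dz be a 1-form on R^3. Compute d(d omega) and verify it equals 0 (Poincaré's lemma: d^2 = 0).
d(d omega) = 0

Step 1: d omega = sum_{i<j} (∂f_j/∂x_i - ∂f_i/∂x_j) dx_i ∧ dx_j:
  coeff of dx ∧ dy: 2*x + 4*y + 2*z
  coeff of dx ∧ dz: -2
  coeff of dy ∧ dz: -2*x
Step 2: Apply d again to each 2-form coefficient. The only possible 3-form in R^3 is dx ∧ dy ∧ dz, with coefficient
  ∂(coeff of dy∧dz)/∂x - ∂(coeff of dx∧dz)/∂y + ∂(coeff of dx∧dy)/∂z
  = ∂/∂x (-2*x) - ∂/∂y (-2) + ∂/∂z (2*x + 4*y + 2*z).
Each of these terms simplifies to sums of mixed partials that cancel in pairs. The result is 0 (by equality of mixed partials for smooth functions — Schwarz / Clairaut).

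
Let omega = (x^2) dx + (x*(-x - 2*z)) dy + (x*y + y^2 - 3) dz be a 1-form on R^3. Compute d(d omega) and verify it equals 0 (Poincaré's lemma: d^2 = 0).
d(d omega) = 0

Step 1: d omega = sum_{i<j} (∂f_j/∂x_i - ∂f_i/∂x_j) dx_i ∧ dx_j:
  coeff of dx ∧ dy: -2*x - 2*z
  coeff of dx ∧ dz: y
  coeff of dy ∧ dz: 3*x + 2*y
Step 2: Apply d again to each 2-form coefficient. The only possible 3-form in R^3 is dx ∧ dy ∧ dz, with coefficient
  ∂(coeff of dy∧dz)/∂x - ∂(coeff of dx∧dz)/∂y + ∂(coeff of dx∧dy)/∂z
  = ∂/∂x (3*x + 2*y) - ∂/∂y (y) + ∂/∂z (-2*x - 2*z).
Each of these terms simplifies to sums of mixed partials that cancel in pairs. The result is 0 (by equality of mixed partials for smooth functions — Schwarz / Clairaut).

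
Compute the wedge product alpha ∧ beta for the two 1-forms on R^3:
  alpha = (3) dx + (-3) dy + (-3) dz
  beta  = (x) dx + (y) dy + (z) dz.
alpha ∧ beta = (3*x + 3*y) dx ∧ dy + (3*x + 3*z) dx ∧ dz + (3*y - 3*z) dy ∧ dz

Distribute the wedge, using dx_i ∧ dx_j = -dx_j ∧ dx_i and dx_i ∧ dx_i = 0. For each pair (i, j) with i < j, the coefficient of dx_i ∧ dx_j in alpha ∧ beta is (alpha_i * beta_j - alpha_j * beta_i). Collecting: alpha ∧ beta = (3*x + 3*y) dx ∧ dy + (3*x + 3*z) dx ∧ dz + (3*y - 3*z) dy ∧ dz.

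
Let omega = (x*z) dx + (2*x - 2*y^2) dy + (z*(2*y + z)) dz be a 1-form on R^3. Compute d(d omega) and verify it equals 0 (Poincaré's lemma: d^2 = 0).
d(d omega) = 0

Step 1: d omega = sum_{i<j} (∂f_j/∂x_i - ∂f_i/∂x_j) dx_i ∧ dx_j:
  coeff of dx ∧ dy: 2
  coeff of dx ∧ dz: -x
  coeff of dy ∧ dz: 2*z
Step 2: Apply d again to each 2-form coefficient. The only possible 3-form in R^3 is dx ∧ dy ∧ dz, with coefficient
  ∂(coeff of dy∧dz)/∂x - ∂(coeff of dx∧dz)/∂y + ∂(coeff of dx∧dy)/∂z
  = ∂/∂x (2*z) - ∂/∂y (-x) + ∂/∂z (2).
Each of these terms simplifies to sums of mixed partials that cancel in pairs. The result is 0 (by equality of mixed partials for smooth functions — Schwarz / Clairaut).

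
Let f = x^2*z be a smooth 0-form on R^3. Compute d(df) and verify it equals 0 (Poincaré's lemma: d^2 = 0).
d(df) = 0

Step 1: df = sum_i (∂f/∂x_i) dx_i = (2*x*z) dx + (0) dy + (x^2) dz.
Step 2: Apply d again. Using the 1-form formula, the coefficient of dx ∧ dy in d(df) is ∂^2 f/∂x ∂y - ∂^2 f/∂y ∂x = (0) - (0) = 0 (equality of mixed partials for smooth f).
Similarly for dx ∧ dz and dy ∧ dz — all coefficients vanish. So d(df) = 0.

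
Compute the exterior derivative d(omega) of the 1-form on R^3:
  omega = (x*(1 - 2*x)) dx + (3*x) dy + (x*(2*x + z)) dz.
d(omega) = (3) dx ∧ dy + (4*x + z) dx ∧ dz

For a 1-form omega = sum_i f_i dx_i, the exterior derivative is
  d(omega) = sum_{i < j} (∂f_j/∂x_i - ∂f_i/∂x_j) dx_i ∧ dx_j.
  coefficient of dx ∧ dy: ∂f_2/∂x - ∂f_1/∂y = ∂(3*x)/∂x - ∂(x*(1 - 2*x))/∂y = 3
  coefficient of dx ∧ dz: ∂f_3/∂x - ∂f_1/∂z = ∂(x*(2*x + z))/∂x - ∂(x*(1 - 2*x))/∂z = 4*x + z
Assembling: d(omega) = (3) dx ∧ dy + (4*x + z) dx ∧ dz.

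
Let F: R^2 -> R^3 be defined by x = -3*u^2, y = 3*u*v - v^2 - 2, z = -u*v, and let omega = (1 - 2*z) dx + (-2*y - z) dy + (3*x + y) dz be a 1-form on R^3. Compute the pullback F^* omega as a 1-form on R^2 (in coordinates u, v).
F^* omega = (-3*u^2*v - 18*u*v^2 - 6*u + 7*v^3 + 14*v) du + (9*u^3 - 18*u^2*v + 17*u*v^2 + 14*u - 4*v^3 - 8*v) dv

Using F^*(f dg) = (f ∘ F) d(g ∘ F), substitute each coordinate x_i by F_i(u, v) in f_i, and replace dx_i by d F_i = (∂F_i/∂u) du + (∂F_i/∂v) dv.
  For the x component: f_1(F) = 2*u*v + 1; d F_1 = (-6*u) du + (0) dv
  For the y component: f_2(F) = -5*u*v + 2*v^2 + 4; d F_2 = (3*v) du + (3*u - 2*v) dv
  For the z component: f_3(F) = -9*u^2 + 3*u*v - v^2 - 2; d F_3 = (-v) du + (-u) dv
Combining and collecting du, dv coefficients:
  coeff of du: -3*u^2*v - 18*u*v^2 - 6*u + 7*v^3 + 14*v
  coeff of dv: 9*u^3 - 18*u^2*v + 17*u*v^2 + 14*u - 4*v^3 - 8*v
F^* omega = (-3*u^2*v - 18*u*v^2 - 6*u + 7*v^3 + 14*v) du + (9*u^3 - 18*u^2*v + 17*u*v^2 + 14*u - 4*v^3 - 8*v) dv.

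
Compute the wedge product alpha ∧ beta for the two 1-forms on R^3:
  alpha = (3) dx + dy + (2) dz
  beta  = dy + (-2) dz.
alpha ∧ beta = (3) dx ∧ dy + (-6) dx ∧ dz + (-4) dy ∧ dz

Distribute the wedge, using dx_i ∧ dx_j = -dx_j ∧ dx_i and dx_i ∧ dx_i = 0. For each pair (i, j) with i < j, the coefficient of dx_i ∧ dx_j in alpha ∧ beta is (alpha_i * beta_j - alpha_j * beta_i). Collecting: alpha ∧ beta = (3) dx ∧ dy + (-6) dx ∧ dz + (-4) dy ∧ dz.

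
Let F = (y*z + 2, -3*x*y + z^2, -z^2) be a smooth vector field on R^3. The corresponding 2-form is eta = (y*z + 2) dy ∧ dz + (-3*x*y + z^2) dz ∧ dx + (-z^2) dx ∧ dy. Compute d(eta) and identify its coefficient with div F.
d(eta) = (-3*x - 2*z) dx ∧ dy ∧ dz; div F = -3*x - 2*z

For a 2-form in R^3 of the form above, applying d gives a 3-form with coefficient ∂P/∂x + ∂Q/∂y + ∂R/∂z:
  ∂P/∂x = 0
  ∂Q/∂y = -3*x
  ∂R/∂z = -2*z
Sum = -3*x - 2*z, which is exactly div F.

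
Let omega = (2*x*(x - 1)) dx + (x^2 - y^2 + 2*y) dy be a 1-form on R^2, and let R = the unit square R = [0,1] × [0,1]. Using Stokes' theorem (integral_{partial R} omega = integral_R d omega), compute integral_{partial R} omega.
integral_(partial R) omega = 1

Stokes: integral_partial_R omega = integral_R d omega with d omega = (∂Q/∂x - ∂P/∂y) dx ∧ dy.
  ∂Q/∂x = 2*x
  ∂P/∂y = 0
  integrand = ∂Q/∂x - ∂P/∂y = 2*x.
Integrating over R: integral_0^1 integral_0^1 (2*x) dx dy = 1.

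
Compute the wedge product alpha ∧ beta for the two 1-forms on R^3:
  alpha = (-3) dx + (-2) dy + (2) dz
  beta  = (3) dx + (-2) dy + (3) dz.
alpha ∧ beta = (12) dx ∧ dy + (-15) dx ∧ dz + (-2) dy ∧ dz

Distribute the wedge, using dx_i ∧ dx_j = -dx_j ∧ dx_i and dx_i ∧ dx_i = 0. For each pair (i, j) with i < j, the coefficient of dx_i ∧ dx_j in alpha ∧ beta is (alpha_i * beta_j - alpha_j * beta_i). Collecting: alpha ∧ beta = (12) dx ∧ dy + (-15) dx ∧ dz + (-2) dy ∧ dz.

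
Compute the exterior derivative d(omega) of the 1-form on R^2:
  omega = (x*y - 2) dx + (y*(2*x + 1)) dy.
d(omega) = (-x + 2*y) dx ∧ dy

For a 1-form omega = sum_i f_i dx_i, the exterior derivative is
  d(omega) = sum_{i < j} (∂f_j/∂x_i - ∂f_i/∂x_j) dx_i ∧ dx_j.
  coefficient of dx ∧ dy: ∂f_2/∂x - ∂f_1/∂y = ∂(y*(2*x + 1))/∂x - ∂(x*y - 2)/∂y = -x + 2*y
Assembling: d(omega) = (-x + 2*y) dx ∧ dy.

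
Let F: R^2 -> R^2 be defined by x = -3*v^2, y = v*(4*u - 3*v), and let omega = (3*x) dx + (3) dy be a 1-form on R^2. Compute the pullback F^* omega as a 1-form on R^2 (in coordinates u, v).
F^* omega = (12*v) du + (12*u + 54*v^3 - 18*v) dv

Using F^*(f dg) = (f ∘ F) d(g ∘ F), substitute each coordinate x_i by F_i(u, v) in f_i, and replace dx_i by d F_i = (∂F_i/∂u) du + (∂F_i/∂v) dv.
  For the x component: f_1(F) = -9*v^2; d F_1 = (0) du + (-6*v) dv
  For the y component: f_2(F) = 3; d F_2 = (4*v) du + (4*u - 6*v) dv
Combining and collecting du, dv coefficients:
  coeff of du: 12*v
  coeff of dv: 12*u + 54*v^3 - 18*v
F^* omega = (12*v) du + (12*u + 54*v^3 - 18*v) dv.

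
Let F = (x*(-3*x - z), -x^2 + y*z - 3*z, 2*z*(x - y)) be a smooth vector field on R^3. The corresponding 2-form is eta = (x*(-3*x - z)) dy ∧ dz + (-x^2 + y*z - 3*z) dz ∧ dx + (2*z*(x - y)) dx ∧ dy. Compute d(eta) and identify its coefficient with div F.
d(eta) = (-4*x - 2*y) dx ∧ dy ∧ dz; div F = -4*x - 2*y

For a 2-form in R^3 of the form above, applying d gives a 3-form with coefficient ∂P/∂x + ∂Q/∂y + ∂R/∂z:
  ∂P/∂x = -6*x - z
  ∂Q/∂y = z
  ∂R/∂z = 2*x - 2*y
Sum = -4*x - 2*y, which is exactly div F.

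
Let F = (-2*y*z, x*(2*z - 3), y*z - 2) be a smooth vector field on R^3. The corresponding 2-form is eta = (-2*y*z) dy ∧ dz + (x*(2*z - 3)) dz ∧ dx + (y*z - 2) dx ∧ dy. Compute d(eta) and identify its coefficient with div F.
d(eta) = (y) dx ∧ dy ∧ dz; div F = y

For a 2-form in R^3 of the form above, applying d gives a 3-form with coefficient ∂P/∂x + ∂Q/∂y + ∂R/∂z:
  ∂P/∂x = 0
  ∂Q/∂y = 0
  ∂R/∂z = y
Sum = y, which is exactly div F.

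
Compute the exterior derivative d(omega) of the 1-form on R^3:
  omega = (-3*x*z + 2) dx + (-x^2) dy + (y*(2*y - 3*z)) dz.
d(omega) = (-2*x) dx ∧ dy + (3*x) dx ∧ dz + (4*y - 3*z) dy ∧ dz

For a 1-form omega = sum_i f_i dx_i, the exterior derivative is
  d(omega) = sum_{i < j} (∂f_j/∂x_i - ∂f_i/∂x_j) dx_i ∧ dx_j.
  coefficient of dx ∧ dy: ∂f_2/∂x - ∂f_1/∂y = ∂(-x^2)/∂x - ∂(-3*x*z + 2)/∂y = -2*x
  coefficient of dx ∧ dz: ∂f_3/∂x - ∂f_1/∂z = ∂(y*(2*y - 3*z))/∂x - ∂(-3*x*z + 2)/∂z = 3*x
  coefficient of dy ∧ dz: ∂f_3/∂y - ∂f_2/∂z = ∂(y*(2*y - 3*z))/∂y - ∂(-x^2)/∂z = 4*y - 3*z
Assembling: d(omega) = (-2*x) dx ∧ dy + (3*x) dx ∧ dz + (4*y - 3*z) dy ∧ dz.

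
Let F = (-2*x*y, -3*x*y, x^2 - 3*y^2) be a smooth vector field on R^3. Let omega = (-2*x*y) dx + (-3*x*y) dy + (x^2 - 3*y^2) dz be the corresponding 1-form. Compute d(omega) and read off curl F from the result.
d(omega) = (-6*y) dy ∧ dz + (-2*x) dz ∧ dx + (2*x - 3*y) dx ∧ dy; curl F = (-6*y, -2*x, 2*x - 3*y)

d omega = sum_{i<j} (∂f_j/∂x_i - ∂f_i/∂x_j) dx_i ∧ dx_j. Under the identification (dy ∧ dz, dz ∧ dx, dx ∧ dy) ↔ (e_x, e_y, e_z), the coefficients are exactly the components of curl F. Compute:
  ∂R/∂y - ∂Q/∂z = (-6*y) - (0) = -6*y
  ∂P/∂z - ∂R/∂x = (0) - (2*x) = -2*x
  ∂Q/∂x - ∂P/∂y = (-3*y) - (-2*x) = 2*x - 3*y.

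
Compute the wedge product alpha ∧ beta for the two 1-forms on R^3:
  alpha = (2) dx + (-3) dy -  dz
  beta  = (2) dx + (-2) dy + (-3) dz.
alpha ∧ beta = (2) dx ∧ dy + (-4) dx ∧ dz + (7) dy ∧ dz

Distribute the wedge, using dx_i ∧ dx_j = -dx_j ∧ dx_i and dx_i ∧ dx_i = 0. For each pair (i, j) with i < j, the coefficient of dx_i ∧ dx_j in alpha ∧ beta is (alpha_i * beta_j - alpha_j * beta_i). Collecting: alpha ∧ beta = (2) dx ∧ dy + (-4) dx ∧ dz + (7) dy ∧ dz.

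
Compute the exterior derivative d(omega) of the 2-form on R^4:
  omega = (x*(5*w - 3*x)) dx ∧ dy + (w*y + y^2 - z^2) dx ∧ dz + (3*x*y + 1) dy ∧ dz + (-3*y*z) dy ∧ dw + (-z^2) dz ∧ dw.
d(omega) = (5*x) dx ∧ dy ∧ dw + (-w + y) dx ∧ dy ∧ dz + (y) dx ∧ dz ∧ dw + (3*y) dy ∧ dz ∧ dw

For a 2-form omega = sum_{i<j} g_{ij} dx_i ∧ dx_j, the exterior derivative is
  d(omega) = sum_{i<j} d(g_{ij}) ∧ dx_i ∧ dx_j = sum_{i<j, k} (∂g_{ij}/∂x_k) dx_k ∧ dx_i ∧ dx_j.
Expand each term, using dx_k ∧ dx_i ∧ dx_j = sgn(permutation) dx_{(a)} ∧ dx_{(b)} ∧ dx_{(c)} with (a < b < c) sorted:
  d(x*(5*w - 3*x)) includes (∂/∂w)(x*(5*w - 3*x)) dw = (5*x) dw, which multiplied by dx ∧ dy gives (5*x) dx ∧ dy ∧ dw
  d(w*y + y^2 - z^2) includes (∂/∂y)(w*y + y^2 - z^2) dy = (w + 2*y) dy, which multiplied by dx ∧ dz gives (-w - 2*y) dx ∧ dy ∧ dz
  d(w*y + y^2 - z^2) includes (∂/∂w)(w*y + y^2 - z^2) dw = (y) dw, which multiplied by dx ∧ dz gives (y) dx ∧ dz ∧ dw
  d(3*x*y + 1) includes (∂/∂x)(3*x*y + 1) dx = (3*y) dx, which multiplied by dy ∧ dz gives (3*y) dx ∧ dy ∧ dz
  d(-3*y*z) includes (∂/∂z)(-3*y*z) dz = (-3*y) dz, which multiplied by dy ∧ dw gives (3*y) dy ∧ dz ∧ dw
Collecting like 3-forms: d(omega) = (5*x) dx ∧ dy ∧ dw + (-w + y) dx ∧ dy ∧ dz + (y) dx ∧ dz ∧ dw + (3*y) dy ∧ dz ∧ dw.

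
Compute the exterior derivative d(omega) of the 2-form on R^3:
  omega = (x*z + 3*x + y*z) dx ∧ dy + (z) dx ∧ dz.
d(omega) = (x + y) dx ∧ dy ∧ dz

For a 2-form omega = sum_{i<j} g_{ij} dx_i ∧ dx_j, the exterior derivative is
  d(omega) = sum_{i<j} d(g_{ij}) ∧ dx_i ∧ dx_j = sum_{i<j, k} (∂g_{ij}/∂x_k) dx_k ∧ dx_i ∧ dx_j.
Expand each term, using dx_k ∧ dx_i ∧ dx_j = sgn(permutation) dx_{(a)} ∧ dx_{(b)} ∧ dx_{(c)} with (a < b < c) sorted:
  d(x*z + 3*x + y*z) includes (∂/∂z)(x*z + 3*x + y*z) dz = (x + y) dz, which multiplied by dx ∧ dy gives (x + y) dx ∧ dy ∧ dz
Collecting like 3-forms: d(omega) = (x + y) dx ∧ dy ∧ dz.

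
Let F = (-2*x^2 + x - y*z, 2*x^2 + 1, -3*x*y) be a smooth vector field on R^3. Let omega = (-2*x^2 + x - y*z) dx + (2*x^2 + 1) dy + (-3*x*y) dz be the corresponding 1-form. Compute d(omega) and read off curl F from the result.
d(omega) = (-3*x) dy ∧ dz + (2*y) dz ∧ dx + (4*x + z) dx ∧ dy; curl F = (-3*x, 2*y, 4*x + z)

d omega = sum_{i<j} (∂f_j/∂x_i - ∂f_i/∂x_j) dx_i ∧ dx_j. Under the identification (dy ∧ dz, dz ∧ dx, dx ∧ dy) ↔ (e_x, e_y, e_z), the coefficients are exactly the components of curl F. Compute:
  ∂R/∂y - ∂Q/∂z = (-3*x) - (0) = -3*x
  ∂P/∂z - ∂R/∂x = (-y) - (-3*y) = 2*y
  ∂Q/∂x - ∂P/∂y = (4*x) - (-z) = 4*x + z.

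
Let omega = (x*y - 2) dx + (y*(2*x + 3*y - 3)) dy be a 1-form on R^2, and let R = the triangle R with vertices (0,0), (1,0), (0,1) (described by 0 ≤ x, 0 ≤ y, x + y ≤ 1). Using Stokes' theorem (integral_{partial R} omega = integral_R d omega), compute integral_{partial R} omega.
integral_(partial R) omega = 1/6

Stokes: integral_partial_R omega = integral_R d omega with d omega = (∂Q/∂x - ∂P/∂y) dx ∧ dy.
  ∂Q/∂x = 2*y
  ∂P/∂y = x
  integrand = ∂Q/∂x - ∂P/∂y = -x + 2*y.
Integrating over R: integral_0^1 integral_0^{1-x} (-x + 2*y) dy dx = 1/6.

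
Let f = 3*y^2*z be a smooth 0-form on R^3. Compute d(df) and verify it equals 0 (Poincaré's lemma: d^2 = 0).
d(df) = 0

Step 1: df = sum_i (∂f/∂x_i) dx_i = (0) dx + (6*y*z) dy + (3*y^2) dz.
Step 2: Apply d again. Using the 1-form formula, the coefficient of dx ∧ dy in d(df) is ∂^2 f/∂x ∂y - ∂^2 f/∂y ∂x = (0) - (0) = 0 (equality of mixed partials for smooth f).
Similarly for dx ∧ dz and dy ∧ dz — all coefficients vanish. So d(df) = 0.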